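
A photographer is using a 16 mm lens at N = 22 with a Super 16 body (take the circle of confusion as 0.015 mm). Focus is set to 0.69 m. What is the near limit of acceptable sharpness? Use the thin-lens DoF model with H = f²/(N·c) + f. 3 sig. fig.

Hyperfocal distance H = f²/(N·c) + f = 16²/(22 × 0.015) + 16 = 256/0.33 + 16 ≈ 791.8 mm ≈ 0.792 m.
Near limit Dn = s·(H − f)/(H + s − 2f) = 690 × (791.8 − 16) / (791.8 + 690 − 2 × 16) = 690 × 775.8 / 1449.8 ≈ 369.22 mm.

369 mm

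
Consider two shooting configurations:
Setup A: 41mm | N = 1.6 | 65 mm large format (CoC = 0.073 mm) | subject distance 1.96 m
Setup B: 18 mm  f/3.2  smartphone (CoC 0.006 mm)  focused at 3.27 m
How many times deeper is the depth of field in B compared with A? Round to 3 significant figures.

Setup A: H = 41²/(1.6×0.073) + 41 ≈ 14433.1 mm; DoF = Df − Dn = 2261.55 − 1729.41 ≈ 532.14 mm.
Setup B: H = 18²/(3.2×0.006) + 18 ≈ 16893.0 mm; DoF = Df − Dn = 4050.6 − 2741.7 ≈ 1308.9 mm.
Ratio = 1308.9 / 532.14 ≈ 2.46.

2.46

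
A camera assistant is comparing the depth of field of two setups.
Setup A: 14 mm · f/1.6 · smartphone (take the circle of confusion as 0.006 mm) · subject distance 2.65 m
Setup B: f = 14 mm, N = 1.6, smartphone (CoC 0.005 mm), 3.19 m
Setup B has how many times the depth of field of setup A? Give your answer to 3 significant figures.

Setup A: H = 14²/(1.6×0.006) + 14 ≈ 20430.7 mm; DoF = Df − Dn = 3042.86 − 2346.98 ≈ 695.88 mm.
Setup B: H = 14²/(1.6×0.005) + 14 ≈ 24514.0 mm; DoF = Df − Dn = 3665.12 − 2823.93 ≈ 841.19 mm.
Ratio = 841.19 / 695.88 ≈ 1.21.

1.21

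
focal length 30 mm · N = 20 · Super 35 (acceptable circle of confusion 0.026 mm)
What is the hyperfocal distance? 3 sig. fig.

Hyperfocal distance H = f²/(N·c) + f = 30²/(20 × 0.026) + 30 = 900/0.52 + 30 ≈ 1760.8 mm ≈ 1.76 m.

1.76 m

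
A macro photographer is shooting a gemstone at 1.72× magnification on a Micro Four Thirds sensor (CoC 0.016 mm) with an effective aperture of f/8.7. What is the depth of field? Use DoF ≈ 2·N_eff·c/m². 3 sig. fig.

At magnification m, DoF ≈ 2·N_eff·c/m² = 2 × 8.7 × 0.016 / 1.72² = 0.2784 / 2.958 ≈ 0.0941 mm.

0.0941 mm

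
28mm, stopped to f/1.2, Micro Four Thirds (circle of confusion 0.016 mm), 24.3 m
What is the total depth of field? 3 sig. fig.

Hyperfocal distance H = f²/(N·c) + f = 28²/(1.2 × 0.016) + 28 = 784/0.0192 + 28 ≈ 40861.3 mm ≈ 40.86 m.
Near limit Dn = s·(H − f)/(H + s − 2f) = 24300 × (40861.3 − 28) / (40861.3 + 24300 − 2 × 28) = 24300 × 40833.3 / 65105.3 ≈ 15241 mm.
Far limit Df = s·(H − f)/(H − s) = 24300 × (40861.3 − 28) / (40861.3 − 24300) = 24300 × 40833.3 / 16561.3 ≈ 59914 mm.
Depth of field = Df − Dn = 59914 − 15241 ≈ 44673 mm ≈ 44.7 m.

44.7 m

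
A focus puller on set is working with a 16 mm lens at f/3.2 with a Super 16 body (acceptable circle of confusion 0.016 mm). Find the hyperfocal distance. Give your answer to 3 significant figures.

Hyperfocal distance H = f²/(N·c) + f = 16²/(3.2 × 0.016) + 16 = 256/0.0512 + 16 ≈ 5016.0 mm ≈ 5.02 m.

5.02 m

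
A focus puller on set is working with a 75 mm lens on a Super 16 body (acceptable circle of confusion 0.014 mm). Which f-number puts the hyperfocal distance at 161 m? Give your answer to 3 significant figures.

Rearrange H = f²/(N·c) + f for N: N = f² / ((H − f)·c).
N = 75² / ((161000 − 75) × 0.014) = 5625 / 2253 ≈ 2.50.

f/2.50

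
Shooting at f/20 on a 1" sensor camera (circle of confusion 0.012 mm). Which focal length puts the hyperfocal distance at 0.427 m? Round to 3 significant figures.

10.0 mm

From H = f²/(N·c) + f, with f ≪ H: f ≈ √(H·N·c) = √(427 × 20 × 0.012) = √102.48 ≈ 10.12 mm.
Exact: f² + N·c·f − N·c·H = 0 ⇒ f = (−N·c + √((N·c)² + 4·N·c·H))/2 = (−0.24 + √409.98)/2 ≈ 10.004 mm ≈ 10.0 mm.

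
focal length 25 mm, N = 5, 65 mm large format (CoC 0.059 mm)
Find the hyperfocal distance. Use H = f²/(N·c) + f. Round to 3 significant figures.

2.14 m

Hyperfocal distance H = f²/(N·c) + f = 25²/(5 × 0.059) + 25 = 625/0.295 + 25 ≈ 2143.6 mm ≈ 2.14 m.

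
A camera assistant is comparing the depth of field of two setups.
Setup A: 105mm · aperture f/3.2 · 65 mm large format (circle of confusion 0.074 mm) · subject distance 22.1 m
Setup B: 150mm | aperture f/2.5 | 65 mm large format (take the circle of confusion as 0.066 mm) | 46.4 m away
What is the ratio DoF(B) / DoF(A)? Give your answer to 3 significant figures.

Setup A: H = 105²/(3.2×0.074) + 105 ≈ 46663.3 mm; DoF = Df − Dn = 41889 − 15009 ≈ 26880 mm.
Setup B: H = 150²/(2.5×0.066) + 150 ≈ 136513.6 mm; DoF = Df − Dn = 70214 − 34648 ≈ 35566 mm.
Ratio = 35566 / 26880 ≈ 1.32.

1.32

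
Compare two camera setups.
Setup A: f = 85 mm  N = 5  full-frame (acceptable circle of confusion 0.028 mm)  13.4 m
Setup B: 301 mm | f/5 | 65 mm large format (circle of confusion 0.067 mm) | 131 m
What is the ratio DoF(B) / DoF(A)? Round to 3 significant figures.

Setup A: H = 85²/(5×0.028) + 85 ≈ 51692.1 mm; DoF = Df − Dn = 18059.5 − 10651.8 ≈ 7407.7 mm.
Setup B: H = 301²/(5×0.067) + 301 ≈ 270751.7 mm; DoF = Df − Dn = 253514 − 88319 ≈ 165195 mm.
Ratio = 165195 / 7407.7 ≈ 22.3.

22.3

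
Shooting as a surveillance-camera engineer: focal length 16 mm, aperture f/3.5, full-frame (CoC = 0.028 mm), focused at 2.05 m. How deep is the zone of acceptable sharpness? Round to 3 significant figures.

Hyperfocal distance H = f²/(N·c) + f = 16²/(3.5 × 0.028) + 16 = 256/0.098 + 16 ≈ 2628.2 mm ≈ 2.628 m.
Near limit Dn = s·(H − f)/(H + s − 2f) = 2050 × (2628.2 − 16) / (2628.2 + 2050 − 2 × 16) = 2050 × 2612.2 / 4646.2 ≈ 1152.6 mm.
Far limit Df = s·(H − f)/(H − s) = 2050 × (2628.2 − 16) / (2628.2 − 2050) = 2050 × 2612.2 / 578.2 ≈ 9261.0 mm.
Depth of field = Df − Dn = 9261.0 − 1152.6 ≈ 8108.4 mm ≈ 8.11 m.

8.11 m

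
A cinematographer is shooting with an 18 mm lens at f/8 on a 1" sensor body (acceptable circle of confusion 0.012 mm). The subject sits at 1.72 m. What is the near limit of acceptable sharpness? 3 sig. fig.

1.14 m

Hyperfocal distance H = f²/(N·c) + f = 18²/(8 × 0.012) + 18 = 324/0.096 + 18 ≈ 3393.0 mm ≈ 3.393 m.
Near limit Dn = s·(H − f)/(H + s − 2f) = 1720 × (3393.0 − 18) / (3393.0 + 1720 − 2 × 18) = 1720 × 3375.0 / 5077.0 ≈ 1143.4 mm ≈ 1.14 m.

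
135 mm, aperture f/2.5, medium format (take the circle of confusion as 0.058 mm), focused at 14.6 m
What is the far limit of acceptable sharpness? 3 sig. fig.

16.5 m

Hyperfocal distance H = f²/(N·c) + f = 135²/(2.5 × 0.058) + 135 = 18225/0.145 + 135 ≈ 125824.7 mm ≈ 125.8 m.
Far limit Df = s·(H − f)/(H − s) = 14600 × (125824.7 − 135) / (125824.7 − 14600) = 14600 × 125689.7 / 111224.7 ≈ 16499 mm ≈ 16.5 m.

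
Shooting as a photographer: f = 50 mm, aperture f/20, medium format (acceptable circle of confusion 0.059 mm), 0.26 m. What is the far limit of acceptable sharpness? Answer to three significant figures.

289 mm

Hyperfocal distance H = f²/(N·c) + f = 50²/(20 × 0.059) + 50 = 2500/1.18 + 50 ≈ 2168.6 mm ≈ 2.169 m.
Far limit Df = s·(H − f)/(H − s) = 260 × (2168.6 − 50) / (2168.6 − 260) = 260 × 2118.6 / 1908.6 ≈ 288.61 mm.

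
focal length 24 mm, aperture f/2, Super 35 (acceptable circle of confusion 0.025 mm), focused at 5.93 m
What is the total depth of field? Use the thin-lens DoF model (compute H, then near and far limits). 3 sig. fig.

Hyperfocal distance H = f²/(N·c) + f = 24²/(2 × 0.025) + 24 = 576/0.05 + 24 ≈ 11544.0 mm ≈ 11.54 m.
Near limit Dn = s·(H − f)/(H + s − 2f) = 5930 × (11544.0 − 24) / (11544.0 + 5930 − 2 × 24) = 5930 × 11520.0 / 17426.0 ≈ 3920.2 mm.
Far limit Df = s·(H − f)/(H − s) = 5930 × (11544.0 − 24) / (11544.0 − 5930) = 5930 × 11520.0 / 5614.0 ≈ 12168.4 mm.
Depth of field = Df − Dn = 12168.4 − 3920.2 ≈ 8248.2 mm ≈ 8.25 m.

8.25 m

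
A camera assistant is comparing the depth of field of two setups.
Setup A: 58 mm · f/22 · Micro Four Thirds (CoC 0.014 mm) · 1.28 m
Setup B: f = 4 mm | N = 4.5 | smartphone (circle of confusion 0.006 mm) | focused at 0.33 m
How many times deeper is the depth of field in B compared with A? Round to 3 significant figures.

Setup A: H = 58²/(22×0.014) + 58 ≈ 10980.1 mm; DoF = Df − Dn = 1441.25 − 1151.20 ≈ 290.05 mm.
Setup B: H = 4²/(4.5×0.006) + 4 ≈ 596.6 mm; DoF = Df − Dn = 733.54 − 212.89 ≈ 520.65 mm.
Ratio = 520.65 / 290.05 ≈ 1.80.

1.80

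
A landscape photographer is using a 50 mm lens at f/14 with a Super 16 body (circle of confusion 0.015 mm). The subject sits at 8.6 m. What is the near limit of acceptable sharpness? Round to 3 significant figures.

Hyperfocal distance H = f²/(N·c) + f = 50²/(14 × 0.015) + 50 = 2500/0.21 + 50 ≈ 11954.8 mm ≈ 11.95 m.
Near limit Dn = s·(H − f)/(H + s − 2f) = 8600 × (11954.8 − 50) / (11954.8 + 8600 − 2 × 50) = 8600 × 11904.8 / 20454.8 ≈ 5005.2 mm ≈ 5.01 m.

5.01 m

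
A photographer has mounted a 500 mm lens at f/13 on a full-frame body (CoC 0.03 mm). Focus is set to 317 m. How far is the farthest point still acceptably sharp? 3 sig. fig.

Hyperfocal distance H = f²/(N·c) + f = 500²/(13 × 0.03) + 500 = 250000/0.39 + 500 ≈ 641525.6 mm ≈ 641.5 m.
Far limit Df = s·(H − f)/(H − s) = 317000 × (641525.6 − 500) / (641525.6 − 317000) = 317000 × 641025.6 / 324525.6 ≈ 626160 mm ≈ 626 m.

626 m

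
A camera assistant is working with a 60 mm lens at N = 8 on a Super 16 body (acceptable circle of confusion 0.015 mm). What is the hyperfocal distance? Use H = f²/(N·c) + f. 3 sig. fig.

30.1 m

Hyperfocal distance H = f²/(N·c) + f = 60²/(8 × 0.015) + 60 = 3600/0.12 + 60 ≈ 30060.0 mm ≈ 30.1 m.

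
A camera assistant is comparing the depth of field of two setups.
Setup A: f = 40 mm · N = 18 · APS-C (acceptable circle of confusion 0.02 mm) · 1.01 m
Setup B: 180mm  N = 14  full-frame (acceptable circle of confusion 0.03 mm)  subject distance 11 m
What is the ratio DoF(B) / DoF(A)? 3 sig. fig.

6.80

Setup A: H = 40²/(18×0.02) + 40 ≈ 4484.4 mm; DoF = Df − Dn = 1291.97 − 829.06 ≈ 462.91 mm.
Setup B: H = 180²/(14×0.03) + 180 ≈ 77322.9 mm; DoF = Df − Dn = 12794.6 − 9646.9 ≈ 3147.7 mm.
Ratio = 3147.7 / 462.91 ≈ 6.80.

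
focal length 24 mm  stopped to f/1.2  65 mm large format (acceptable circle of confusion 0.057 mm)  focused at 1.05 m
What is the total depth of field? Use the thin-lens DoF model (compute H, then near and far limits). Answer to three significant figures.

Hyperfocal distance H = f²/(N·c) + f = 24²/(1.2 × 0.057) + 24 = 576/0.0684 + 24 ≈ 8445.1 mm ≈ 8.445 m.
Near limit Dn = s·(H − f)/(H + s − 2f) = 1050 × (8445.1 − 24) / (8445.1 + 1050 − 2 × 24) = 1050 × 8421.1 / 9447.1 ≈ 935.96 mm.
Far limit Df = s·(H − f)/(H − s) = 1050 × (8445.1 − 24) / (8445.1 − 1050) = 1050 × 8421.1 / 7395.1 ≈ 1195.68 mm.
Depth of field = Df − Dn = 1195.68 − 935.96 ≈ 259.72 mm.

260 mm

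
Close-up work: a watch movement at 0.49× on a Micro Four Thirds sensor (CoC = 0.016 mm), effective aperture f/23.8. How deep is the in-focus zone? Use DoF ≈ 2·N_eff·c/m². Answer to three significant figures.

3.17 mm

At magnification m, DoF ≈ 2·N_eff·c/m² = 2 × 23.8 × 0.016 / 0.49² = 0.7616 / 0.2401 ≈ 3.17 mm.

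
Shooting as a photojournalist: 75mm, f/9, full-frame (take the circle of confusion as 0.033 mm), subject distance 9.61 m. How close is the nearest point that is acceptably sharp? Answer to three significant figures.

6.39 m

Hyperfocal distance H = f²/(N·c) + f = 75²/(9 × 0.033) + 75 = 5625/0.297 + 75 ≈ 19014.4 mm ≈ 19.01 m.
Near limit Dn = s·(H − f)/(H + s − 2f) = 9610 × (19014.4 − 75) / (19014.4 + 9610 − 2 × 75) = 9610 × 18939.4 / 28474.4 ≈ 6392.0 mm ≈ 6.39 m.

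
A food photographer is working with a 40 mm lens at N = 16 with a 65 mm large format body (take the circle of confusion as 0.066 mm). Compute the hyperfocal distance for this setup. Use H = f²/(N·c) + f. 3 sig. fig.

1.56 m

Hyperfocal distance H = f²/(N·c) + f = 40²/(16 × 0.066) + 40 = 1600/1.056 + 40 ≈ 1555.2 mm ≈ 1.56 m.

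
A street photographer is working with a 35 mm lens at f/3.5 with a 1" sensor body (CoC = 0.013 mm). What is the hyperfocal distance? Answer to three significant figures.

Hyperfocal distance H = f²/(N·c) + f = 35²/(3.5 × 0.013) + 35 = 1225/0.0455 + 35 ≈ 26958.1 mm ≈ 27.0 m.

27.0 m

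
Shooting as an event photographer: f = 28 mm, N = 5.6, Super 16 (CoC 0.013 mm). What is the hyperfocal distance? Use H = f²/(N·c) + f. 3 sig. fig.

10.8 m

Hyperfocal distance H = f²/(N·c) + f = 28²/(5.6 × 0.013) + 28 = 784/0.0728 + 28 ≈ 10797.2 mm ≈ 10.8 m.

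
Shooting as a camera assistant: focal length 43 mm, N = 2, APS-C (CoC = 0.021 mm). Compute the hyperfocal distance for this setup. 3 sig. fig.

44.1 m

Hyperfocal distance H = f²/(N·c) + f = 43²/(2 × 0.021) + 43 = 1849/0.042 + 43 ≈ 44066.8 mm ≈ 44.1 m.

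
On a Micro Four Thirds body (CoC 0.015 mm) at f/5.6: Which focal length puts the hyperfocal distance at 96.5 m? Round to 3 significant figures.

90.0 mm

From H = f²/(N·c) + f, with f ≪ H: f ≈ √(H·N·c) = √(96500 × 5.6 × 0.015) = √8106.0 ≈ 90.03 mm.
The +f correction barely moves this — solving exactly, f² + N·c·f − N·c·H = 0 ⇒ f = (−N·c + √((N·c)² + 4·N·c·H))/2 = (−0.084 + √32424)/2 ≈ 89.991 mm, so f ≈ 90.0 mm.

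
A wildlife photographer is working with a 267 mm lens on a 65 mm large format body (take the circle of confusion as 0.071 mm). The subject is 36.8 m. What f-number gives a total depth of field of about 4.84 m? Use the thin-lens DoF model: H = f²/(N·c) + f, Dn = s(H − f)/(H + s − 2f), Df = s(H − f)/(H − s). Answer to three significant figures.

Write h = H − f = f²/(N·c). The thin-lens limits are Dn = s·h/(h + (s−f)) and Df = s·h/(h − (s−f)), so DoF = Df − Dn = 2·s·(s−f)·h / (h² − (s−f)²).
That is a quadratic in h: DoF·h² − 2·s·(s−f)·h − DoF·(s−f)² = 0 ⇒ h = (s−f)·(s + √(s² + DoF²)) / DoF = 36533 × (36800 + √(36800² + 4840²)) / 4840 = 36533 × (36800 + 37116.9) / 4840 ≈ 557935 mm.
Then N = f²/(c·h) = 267² / (0.071 × 557935) = 71289 / 39613 ≈ 1.80.

f/1.80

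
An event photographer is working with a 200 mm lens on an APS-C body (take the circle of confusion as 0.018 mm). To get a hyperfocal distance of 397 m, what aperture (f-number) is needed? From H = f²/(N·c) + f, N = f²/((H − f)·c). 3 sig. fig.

f/5.60

Rearrange H = f²/(N·c) + f for N: N = f² / ((H − f)·c).
N = 200² / ((397000 − 200) × 0.018) = 40000 / 7142 ≈ 5.60.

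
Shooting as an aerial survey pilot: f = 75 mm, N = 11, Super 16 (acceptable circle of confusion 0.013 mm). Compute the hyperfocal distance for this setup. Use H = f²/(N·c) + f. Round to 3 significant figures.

Hyperfocal distance H = f²/(N·c) + f = 75²/(11 × 0.013) + 75 = 5625/0.143 + 75 ≈ 39410.7 mm ≈ 39.4 m.

39.4 m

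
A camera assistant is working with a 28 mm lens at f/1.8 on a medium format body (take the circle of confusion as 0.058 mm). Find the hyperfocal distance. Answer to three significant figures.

7.54 m

Hyperfocal distance H = f²/(N·c) + f = 28²/(1.8 × 0.058) + 28 = 784/0.1044 + 28 ≈ 7537.6 mm ≈ 7.54 m.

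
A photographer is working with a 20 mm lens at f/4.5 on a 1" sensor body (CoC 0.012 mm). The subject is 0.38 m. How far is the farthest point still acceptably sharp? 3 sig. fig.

Hyperfocal distance H = f²/(N·c) + f = 20²/(4.5 × 0.012) + 20 = 400/0.054 + 20 ≈ 7427.4 mm ≈ 7.427 m.
Far limit Df = s·(H − f)/(H − s) = 380 × (7427.4 − 20) / (7427.4 − 380) = 380 × 7407.4 / 7047.4 ≈ 399.41 mm.

399 mm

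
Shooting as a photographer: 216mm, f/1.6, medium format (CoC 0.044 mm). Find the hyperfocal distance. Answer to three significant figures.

663 m

Hyperfocal distance H = f²/(N·c) + f = 216²/(1.6 × 0.044) + 216 = 46656/0.0704 + 216 ≈ 662943.3 mm ≈ 663 m.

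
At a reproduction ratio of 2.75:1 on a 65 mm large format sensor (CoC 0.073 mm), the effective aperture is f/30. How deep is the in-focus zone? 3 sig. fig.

At magnification m, DoF ≈ 2·N_eff·c/m² = 2 × 30 × 0.073 / 2.75² = 4.38 / 7.562 ≈ 0.579 mm.

0.579 mm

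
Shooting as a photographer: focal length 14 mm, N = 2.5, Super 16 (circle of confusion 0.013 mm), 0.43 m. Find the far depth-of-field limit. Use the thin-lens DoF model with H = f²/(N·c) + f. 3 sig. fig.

462 mm

Hyperfocal distance H = f²/(N·c) + f = 14²/(2.5 × 0.013) + 14 = 196/0.0325 + 14 ≈ 6044.8 mm ≈ 6.045 m.
Far limit Df = s·(H − f)/(H − s) = 430 × (6044.8 − 14) / (6044.8 − 430) = 430 × 6030.8 / 5614.8 ≈ 461.86 mm.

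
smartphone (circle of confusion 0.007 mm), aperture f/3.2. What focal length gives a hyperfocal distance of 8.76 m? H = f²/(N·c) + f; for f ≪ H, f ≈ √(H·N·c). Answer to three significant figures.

14.0 mm

From H = f²/(N·c) + f, with f ≪ H: f ≈ √(H·N·c) = √(8760 × 3.2 × 0.007) = √196.22 ≈ 14.01 mm.
The +f correction barely moves this — solving exactly, f² + N·c·f − N·c·H = 0 ⇒ f = (−N·c + √((N·c)² + 4·N·c·H))/2 = (−0.0224 + √784.90)/2 ≈ 13.997 mm, so f ≈ 14.0 mm.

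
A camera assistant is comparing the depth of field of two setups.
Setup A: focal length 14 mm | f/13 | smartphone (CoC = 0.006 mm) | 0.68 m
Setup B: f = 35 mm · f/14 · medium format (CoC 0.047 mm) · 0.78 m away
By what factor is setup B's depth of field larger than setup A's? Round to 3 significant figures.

1.92

Setup A: H = 14²/(13×0.006) + 14 ≈ 2526.8 mm; DoF = Df − Dn = 925.22 − 537.53 ≈ 387.69 mm.
Setup B: H = 35²/(14×0.047) + 35 ≈ 1896.7 mm; DoF = Df − Dn = 1300.37 − 557.07 ≈ 743.30 mm.
Ratio = 743.30 / 387.69 ≈ 1.92.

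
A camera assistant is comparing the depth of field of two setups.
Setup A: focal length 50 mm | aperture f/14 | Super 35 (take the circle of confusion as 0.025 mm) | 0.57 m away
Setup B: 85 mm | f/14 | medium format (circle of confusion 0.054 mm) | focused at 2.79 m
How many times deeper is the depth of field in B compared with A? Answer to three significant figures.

20.6

Setup A: H = 50²/(14×0.025) + 50 ≈ 7192.9 mm; DoF = Df − Dn = 614.754 − 531.320 ≈ 83.434 mm.
Setup B: H = 85²/(14×0.054) + 85 ≈ 9641.9 mm; DoF = Df − Dn = 3891.4 − 2174.5 ≈ 1716.9 mm.
Ratio = 1716.9 / 83.434 ≈ 20.6.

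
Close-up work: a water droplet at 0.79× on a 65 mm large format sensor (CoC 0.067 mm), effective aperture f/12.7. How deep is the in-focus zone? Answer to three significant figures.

At magnification m, DoF ≈ 2·N_eff·c/m² = 2 × 12.7 × 0.067 / 0.79² = 1.702 / 0.6241 ≈ 2.73 mm.

2.73 mm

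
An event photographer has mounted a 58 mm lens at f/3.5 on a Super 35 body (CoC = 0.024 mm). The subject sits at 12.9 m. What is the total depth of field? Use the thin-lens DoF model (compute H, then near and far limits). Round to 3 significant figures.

9.22 m

Hyperfocal distance H = f²/(N·c) + f = 58²/(3.5 × 0.024) + 58 = 3364/0.084 + 58 ≈ 40105.6 mm ≈ 40.11 m.
Near limit Dn = s·(H − f)/(H + s − 2f) = 12900 × (40105.6 − 58) / (40105.6 + 12900 − 2 × 58) = 12900 × 40047.6 / 52889.6 ≈ 9767.8 mm.
Far limit Df = s·(H − f)/(H − s) = 12900 × (40105.6 − 58) / (40105.6 − 12900) = 12900 × 40047.6 / 27205.6 ≈ 18989.2 mm.
Depth of field = Df − Dn = 18989.2 − 9767.8 ≈ 9221.4 mm ≈ 9.22 m.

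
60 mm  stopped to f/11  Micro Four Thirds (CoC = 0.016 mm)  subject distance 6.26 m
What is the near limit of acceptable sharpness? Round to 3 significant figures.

Hyperfocal distance H = f²/(N·c) + f = 60²/(11 × 0.016) + 60 = 3600/0.176 + 60 ≈ 20514.5 mm ≈ 20.51 m.
Near limit Dn = s·(H − f)/(H + s − 2f) = 6260 × (20514.5 − 60) / (20514.5 + 6260 − 2 × 60) = 6260 × 20454.5 / 26654.5 ≈ 4803.9 mm ≈ 4.80 m.

4.80 m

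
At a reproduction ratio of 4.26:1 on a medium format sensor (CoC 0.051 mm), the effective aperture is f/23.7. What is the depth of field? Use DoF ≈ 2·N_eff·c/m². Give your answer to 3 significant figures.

At magnification m, DoF ≈ 2·N_eff·c/m² = 2 × 23.7 × 0.051 / 4.26² = 2.417 / 18.15 ≈ 0.133 mm.

0.133 mm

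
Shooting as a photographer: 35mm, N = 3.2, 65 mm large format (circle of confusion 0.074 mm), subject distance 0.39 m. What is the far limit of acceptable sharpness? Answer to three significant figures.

419 mm

Hyperfocal distance H = f²/(N·c) + f = 35²/(3.2 × 0.074) + 35 = 1225/0.2368 + 35 ≈ 5208.1 mm ≈ 5.208 m.
Far limit Df = s·(H − f)/(H − s) = 390 × (5208.1 − 35) / (5208.1 − 390) = 390 × 5173.1 / 4818.1 ≈ 418.74 mm.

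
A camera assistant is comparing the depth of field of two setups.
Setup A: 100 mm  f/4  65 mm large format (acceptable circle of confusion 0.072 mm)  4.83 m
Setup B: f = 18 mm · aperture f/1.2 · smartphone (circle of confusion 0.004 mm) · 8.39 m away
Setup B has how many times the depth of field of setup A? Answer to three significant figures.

Setup A: H = 100²/(4×0.072) + 100 ≈ 34822.2 mm; DoF = Df − Dn = 5591.7 − 4250.9 ≈ 1340.8 mm.
Setup B: H = 18²/(1.2×0.004) + 18 ≈ 67518.0 mm; DoF = Df − Dn = 9577.9 − 7464.2 ≈ 2113.7 mm.
Ratio = 2113.7 / 1340.8 ≈ 1.58.

1.58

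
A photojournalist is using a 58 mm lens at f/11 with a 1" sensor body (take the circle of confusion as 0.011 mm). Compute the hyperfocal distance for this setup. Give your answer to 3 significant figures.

27.9 m

Hyperfocal distance H = f²/(N·c) + f = 58²/(11 × 0.011) + 58 = 3364/0.121 + 58 ≈ 27859.7 mm ≈ 27.9 m.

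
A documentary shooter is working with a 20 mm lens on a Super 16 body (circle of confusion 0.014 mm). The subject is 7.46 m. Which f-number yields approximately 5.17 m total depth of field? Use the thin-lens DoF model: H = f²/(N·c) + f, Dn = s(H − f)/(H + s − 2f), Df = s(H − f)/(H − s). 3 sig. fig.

f/1.20

Write h = H − f = f²/(N·c). The thin-lens limits are Dn = s·h/(h + (s−f)) and Df = s·h/(h − (s−f)), so DoF = Df − Dn = 2·s·(s−f)·h / (h² − (s−f)²).
That is a quadratic in h: DoF·h² − 2·s·(s−f)·h − DoF·(s−f)² = 0 ⇒ h = (s−f)·(s + √(s² + DoF²)) / DoF = 7440 × (7460 + √(7460² + 5170²)) / 5170 = 7440 × (7460 + 9076.37) / 5170 ≈ 23797 mm.
Then N = f²/(c·h) = 20² / (0.014 × 23797) = 400 / 333.16 ≈ 1.20.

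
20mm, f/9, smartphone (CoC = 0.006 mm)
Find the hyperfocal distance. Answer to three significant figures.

7.43 m

Hyperfocal distance H = f²/(N·c) + f = 20²/(9 × 0.006) + 20 = 400/0.054 + 20 ≈ 7427.4 mm ≈ 7.43 m.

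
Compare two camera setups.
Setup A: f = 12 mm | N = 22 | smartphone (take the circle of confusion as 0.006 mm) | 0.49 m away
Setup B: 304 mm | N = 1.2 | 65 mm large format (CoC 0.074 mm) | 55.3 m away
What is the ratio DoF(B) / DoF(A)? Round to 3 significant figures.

Setup A: H = 12²/(22×0.006) + 12 ≈ 1102.9 mm; DoF = Df − Dn = 872.14 − 340.71 ≈ 531.43 mm.
Setup B: H = 304²/(1.2×0.074) + 304 ≈ 1041024.7 mm; DoF = Df − Dn = 58385.3 − 52524.4 ≈ 5860.9 mm.
Ratio = 5860.9 / 531.43 ≈ 11.0.

11.0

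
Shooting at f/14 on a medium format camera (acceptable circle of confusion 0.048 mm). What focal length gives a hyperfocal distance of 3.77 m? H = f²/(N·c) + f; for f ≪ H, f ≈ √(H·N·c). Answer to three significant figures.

From H = f²/(N·c) + f, with f ≪ H: f ≈ √(H·N·c) = √(3770 × 14 × 0.048) = √2533.4 ≈ 50.33 mm.
Exact: f² + N·c·f − N·c·H = 0 ⇒ f = (−N·c + √((N·c)² + 4·N·c·H))/2 = (−0.672 + √10134)/2 ≈ 49.998 mm ≈ 50.0 mm.

50.0 mm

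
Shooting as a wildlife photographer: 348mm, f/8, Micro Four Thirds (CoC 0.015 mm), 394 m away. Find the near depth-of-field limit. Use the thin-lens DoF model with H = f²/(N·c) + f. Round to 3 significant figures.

Hyperfocal distance H = f²/(N·c) + f = 348²/(8 × 0.015) + 348 = 121104/0.12 + 348 ≈ 1009548.0 mm ≈ 1010 m.
Near limit Dn = s·(H − f)/(H + s − 2f) = 394000 × (1009548.0 − 348) / (1009548.0 + 394000 − 2 × 348) = 394000 × 1009200.0 / 1402852.0 ≈ 283440 mm ≈ 283 m.

283 m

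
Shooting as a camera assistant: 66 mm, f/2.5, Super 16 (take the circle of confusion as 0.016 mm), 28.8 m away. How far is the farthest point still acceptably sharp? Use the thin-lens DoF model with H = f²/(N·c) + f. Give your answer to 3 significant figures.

39.1 m

Hyperfocal distance H = f²/(N·c) + f = 66²/(2.5 × 0.016) + 66 = 4356/0.04 + 66 ≈ 108966.0 mm ≈ 109.0 m.
Far limit Df = s·(H − f)/(H − s) = 28800 × (108966.0 − 66) / (108966.0 − 28800) = 28800 × 108900.0 / 80166.0 ≈ 39123 mm ≈ 39.1 m.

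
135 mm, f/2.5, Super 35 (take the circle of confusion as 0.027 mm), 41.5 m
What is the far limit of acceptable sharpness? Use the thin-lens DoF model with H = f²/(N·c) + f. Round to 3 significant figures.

49.0 m

Hyperfocal distance H = f²/(N·c) + f = 135²/(2.5 × 0.027) + 135 = 18225/0.0675 + 135 ≈ 270135.0 mm ≈ 270.1 m.
Far limit Df = s·(H − f)/(H − s) = 41500 × (270135.0 − 135) / (270135.0 − 41500) = 41500 × 270000.0 / 228635.0 ≈ 49008 mm ≈ 49.0 m.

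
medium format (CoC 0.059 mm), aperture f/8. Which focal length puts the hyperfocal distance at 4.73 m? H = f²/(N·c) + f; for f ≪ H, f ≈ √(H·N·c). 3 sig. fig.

47.0 mm

From H = f²/(N·c) + f, with f ≪ H: f ≈ √(H·N·c) = √(4730 × 8 × 0.059) = √2232.6 ≈ 47.25 mm.
Exact: f² + N·c·f − N·c·H = 0 ⇒ f = (−N·c + √((N·c)² + 4·N·c·H))/2 = (−0.472 + √8930.5)/2 ≈ 47.015 mm ≈ 47.0 mm.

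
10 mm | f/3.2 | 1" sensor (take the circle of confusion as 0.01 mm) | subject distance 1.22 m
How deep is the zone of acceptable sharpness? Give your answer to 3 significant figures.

1.11 m

Hyperfocal distance H = f²/(N·c) + f = 10²/(3.2 × 0.01) + 10 = 100/0.032 + 10 ≈ 3135.0 mm ≈ 3.135 m.
Near limit Dn = s·(H − f)/(H + s − 2f) = 1220 × (3135.0 − 10) / (3135.0 + 1220 − 2 × 10) = 1220 × 3125.0 / 4335.0 ≈ 879.5 mm.
Far limit Df = s·(H − f)/(H − s) = 1220 × (3135.0 − 10) / (3135.0 − 1220) = 1220 × 3125.0 / 1915.0 ≈ 1990.9 mm.
Depth of field = Df − Dn = 1990.9 − 879.5 ≈ 1111.4 mm ≈ 1.11 m.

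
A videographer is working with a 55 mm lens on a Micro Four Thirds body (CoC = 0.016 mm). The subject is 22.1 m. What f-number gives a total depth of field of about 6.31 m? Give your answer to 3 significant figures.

f/1.20

Write h = H − f = f²/(N·c). The thin-lens limits are Dn = s·h/(h + (s−f)) and Df = s·h/(h − (s−f)), so DoF = Df − Dn = 2·s·(s−f)·h / (h² − (s−f)²).
That is a quadratic in h: DoF·h² − 2·s·(s−f)·h − DoF·(s−f)² = 0 ⇒ h = (s−f)·(s + √(s² + DoF²)) / DoF = 22045 × (22100 + √(22100² + 6310²)) / 6310 = 22045 × (22100 + 22983.2) / 6310 ≈ 157505 mm.
Then N = f²/(c·h) = 55² / (0.016 × 157505) = 3025 / 2520.1 ≈ 1.20.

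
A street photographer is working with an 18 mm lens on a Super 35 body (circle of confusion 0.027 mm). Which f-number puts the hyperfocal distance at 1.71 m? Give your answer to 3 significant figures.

f/7.09

Rearrange H = f²/(N·c) + f for N: N = f² / ((H − f)·c).
N = 18² / ((1710 − 18) × 0.027) = 324 / 45.68 ≈ 7.09.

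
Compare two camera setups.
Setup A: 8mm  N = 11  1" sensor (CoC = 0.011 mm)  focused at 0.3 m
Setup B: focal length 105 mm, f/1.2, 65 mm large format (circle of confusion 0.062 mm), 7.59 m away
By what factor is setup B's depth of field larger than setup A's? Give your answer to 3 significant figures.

1.61

Setup A: H = 8²/(11×0.011) + 8 ≈ 536.9 mm; DoF = Df − Dn = 669.74 − 193.29 ≈ 476.45 mm.
Setup B: H = 105²/(1.2×0.062) + 105 ≈ 148290.5 mm; DoF = Df − Dn = 7993.77 − 7225.06 ≈ 768.71 mm.
Ratio = 768.71 / 476.45 ≈ 1.61.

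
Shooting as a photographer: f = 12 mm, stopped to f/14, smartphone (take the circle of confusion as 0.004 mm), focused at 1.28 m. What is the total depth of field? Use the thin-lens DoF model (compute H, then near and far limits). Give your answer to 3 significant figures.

Hyperfocal distance H = f²/(N·c) + f = 12²/(14 × 0.004) + 12 = 144/0.056 + 12 ≈ 2583.4 mm ≈ 2.583 m.
Near limit Dn = s·(H − f)/(H + s − 2f) = 1280 × (2583.4 − 12) / (2583.4 + 1280 − 2 × 12) = 1280 × 2571.4 / 3839.4 ≈ 857.3 mm.
Far limit Df = s·(H − f)/(H − s) = 1280 × (2583.4 − 12) / (2583.4 − 1280) = 1280 × 2571.4 / 1303.4 ≈ 2525.2 mm.
Depth of field = Df − Dn = 2525.2 − 857.3 ≈ 1667.9 mm ≈ 1.67 m.

1.67 m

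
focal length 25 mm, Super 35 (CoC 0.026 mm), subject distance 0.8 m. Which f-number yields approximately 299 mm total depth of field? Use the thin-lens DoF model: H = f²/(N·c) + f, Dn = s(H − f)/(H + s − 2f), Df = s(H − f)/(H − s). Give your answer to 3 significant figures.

Write h = H − f = f²/(N·c). The thin-lens limits are Dn = s·h/(h + (s−f)) and Df = s·h/(h − (s−f)), so DoF = Df − Dn = 2·s·(s−f)·h / (h² − (s−f)²).
That is a quadratic in h: DoF·h² − 2·s·(s−f)·h − DoF·(s−f)² = 0 ⇒ h = (s−f)·(s + √(s² + DoF²)) / DoF = 775 × (800 + √(800² + 299²)) / 299 = 775 × (800 + 854.050) / 299 ≈ 4287.3 mm.
Then N = f²/(c·h) = 25² / (0.026 × 4287.3) = 625 / 111.47 ≈ 5.61.

f/5.61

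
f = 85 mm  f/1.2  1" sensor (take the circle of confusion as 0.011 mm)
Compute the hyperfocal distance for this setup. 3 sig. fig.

547 m

Hyperfocal distance H = f²/(N·c) + f = 85²/(1.2 × 0.011) + 85 = 7225/0.0132 + 85 ≈ 547433.5 mm ≈ 547 m.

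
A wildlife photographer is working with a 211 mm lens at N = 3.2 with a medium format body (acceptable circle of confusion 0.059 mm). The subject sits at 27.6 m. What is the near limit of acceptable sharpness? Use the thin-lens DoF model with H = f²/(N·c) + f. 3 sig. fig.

Hyperfocal distance H = f²/(N·c) + f = 211²/(3.2 × 0.059) + 211 = 44521/0.1888 + 211 ≈ 236021.4 mm ≈ 236.0 m.
Near limit Dn = s·(H − f)/(H + s − 2f) = 27600 × (236021.4 − 211) / (236021.4 + 27600 − 2 × 211) = 27600 × 235810.4 / 263199.4 ≈ 24728 mm ≈ 24.7 m.

24.7 m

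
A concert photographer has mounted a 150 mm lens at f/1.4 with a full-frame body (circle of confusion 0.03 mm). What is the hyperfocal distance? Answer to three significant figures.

Hyperfocal distance H = f²/(N·c) + f = 150²/(1.4 × 0.03) + 150 = 22500/0.042 + 150 ≈ 535864.3 mm ≈ 536 m.

536 m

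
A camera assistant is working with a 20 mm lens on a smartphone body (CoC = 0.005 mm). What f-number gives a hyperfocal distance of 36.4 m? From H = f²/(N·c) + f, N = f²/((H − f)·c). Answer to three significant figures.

f/2.20

Rearrange H = f²/(N·c) + f for N: N = f² / ((H − f)·c).
N = 20² / ((36400 − 20) × 0.005) = 400 / 181.9 ≈ 2.20.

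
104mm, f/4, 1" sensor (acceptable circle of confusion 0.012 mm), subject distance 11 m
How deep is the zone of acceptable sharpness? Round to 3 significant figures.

1.07 m

Hyperfocal distance H = f²/(N·c) + f = 104²/(4 × 0.012) + 104 = 10816/0.048 + 104 ≈ 225437.3 mm ≈ 225.4 m.
Near limit Dn = s·(H − f)/(H + s − 2f) = 11000 × (225437.3 − 104) / (225437.3 + 11000 − 2 × 104) = 11000 × 225333.3 / 236229.3 ≈ 10492.6 mm.
Far limit Df = s·(H − f)/(H − s) = 11000 × (225437.3 − 104) / (225437.3 − 11000) = 11000 × 225333.3 / 214437.3 ≈ 11558.9 mm.
Depth of field = Df − Dn = 11558.9 − 10492.6 ≈ 1066.3 mm ≈ 1.07 m.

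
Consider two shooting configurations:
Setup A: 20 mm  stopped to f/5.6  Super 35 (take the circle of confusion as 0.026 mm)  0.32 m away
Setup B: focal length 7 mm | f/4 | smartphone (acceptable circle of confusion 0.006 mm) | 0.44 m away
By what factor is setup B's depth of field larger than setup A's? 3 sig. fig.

2.76

Setup A: H = 20²/(5.6×0.026) + 20 ≈ 2767.3 mm; DoF = Df − Dn = 359.228 − 288.496 ≈ 70.732 mm.
Setup B: H = 7²/(4×0.006) + 7 ≈ 2048.7 mm; DoF = Df − Dn = 558.43 − 363.01 ≈ 195.42 mm.
Ratio = 195.42 / 70.732 ≈ 2.76.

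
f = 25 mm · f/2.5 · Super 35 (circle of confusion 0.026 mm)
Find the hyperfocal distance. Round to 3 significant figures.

9.64 m

Hyperfocal distance H = f²/(N·c) + f = 25²/(2.5 × 0.026) + 25 = 625/0.065 + 25 ≈ 9640.4 mm ≈ 9.64 m.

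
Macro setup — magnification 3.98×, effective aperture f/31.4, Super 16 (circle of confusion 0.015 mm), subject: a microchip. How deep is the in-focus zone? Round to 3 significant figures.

At magnification m, DoF ≈ 2·N_eff·c/m² = 2 × 31.4 × 0.015 / 3.98² = 0.942 / 15.84 ≈ 0.0595 mm.

0.0595 mm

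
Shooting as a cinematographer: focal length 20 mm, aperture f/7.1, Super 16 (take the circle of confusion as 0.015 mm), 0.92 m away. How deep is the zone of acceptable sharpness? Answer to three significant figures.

468 mm

Hyperfocal distance H = f²/(N·c) + f = 20²/(7.1 × 0.015) + 20 = 400/0.1065 + 20 ≈ 3775.9 mm ≈ 3.776 m.
Near limit Dn = s·(H − f)/(H + s − 2f) = 920 × (3775.9 − 20) / (3775.9 + 920 − 2 × 20) = 920 × 3755.9 / 4655.9 ≈ 742.16 mm.
Far limit Df = s·(H − f)/(H − s) = 920 × (3775.9 − 20) / (3775.9 − 920) = 920 × 3755.9 / 2855.9 ≈ 1209.93 mm.
Depth of field = Df − Dn = 1209.93 − 742.16 ≈ 467.77 mm.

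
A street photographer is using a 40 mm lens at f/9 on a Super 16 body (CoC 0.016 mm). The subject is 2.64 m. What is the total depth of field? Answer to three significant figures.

1.31 m

Hyperfocal distance H = f²/(N·c) + f = 40²/(9 × 0.016) + 40 = 1600/0.144 + 40 ≈ 11151.1 mm ≈ 11.15 m.
Near limit Dn = s·(H − f)/(H + s − 2f) = 2640 × (11151.1 − 40) / (11151.1 + 2640 − 2 × 40) = 2640 × 11111.1 / 13711.1 ≈ 2139.4 mm.
Far limit Df = s·(H − f)/(H − s) = 2640 × (11151.1 − 40) / (11151.1 − 2640) = 2640 × 11111.1 / 8511.1 ≈ 3446.5 mm.
Depth of field = Df − Dn = 3446.5 − 2139.4 ≈ 1307.1 mm ≈ 1.31 m.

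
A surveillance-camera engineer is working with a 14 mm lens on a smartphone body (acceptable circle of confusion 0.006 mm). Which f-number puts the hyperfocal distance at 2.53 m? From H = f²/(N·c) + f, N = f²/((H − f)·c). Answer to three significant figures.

Rearrange H = f²/(N·c) + f for N: N = f² / ((H − f)·c).
N = 14² / ((2530 − 14) × 0.006) = 196 / 15.10 ≈ 13.

f/13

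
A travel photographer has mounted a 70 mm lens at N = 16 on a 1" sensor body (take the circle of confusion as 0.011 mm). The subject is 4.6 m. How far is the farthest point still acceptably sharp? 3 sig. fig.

Hyperfocal distance H = f²/(N·c) + f = 70²/(16 × 0.011) + 70 = 4900/0.176 + 70 ≈ 27910.9 mm ≈ 27.91 m.
Far limit Df = s·(H − f)/(H − s) = 4600 × (27910.9 − 70) / (27910.9 − 4600) = 4600 × 27840.9 / 23310.9 ≈ 5493.9 mm ≈ 5.49 m.

5.49 m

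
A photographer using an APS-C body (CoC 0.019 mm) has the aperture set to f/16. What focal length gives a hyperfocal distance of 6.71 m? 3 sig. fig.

From H = f²/(N·c) + f, with f ≪ H: f ≈ √(H·N·c) = √(6710 × 16 × 0.019) = √2039.8 ≈ 45.16 mm.
Exact: f² + N·c·f − N·c·H = 0 ⇒ f = (−N·c + √((N·c)² + 4·N·c·H))/2 = (−0.304 + √8159.5)/2 ≈ 45.013 mm ≈ 45.0 mm.

45.0 mm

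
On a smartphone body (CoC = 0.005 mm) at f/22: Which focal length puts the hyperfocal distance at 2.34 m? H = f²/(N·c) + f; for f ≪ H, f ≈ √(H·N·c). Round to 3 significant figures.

From H = f²/(N·c) + f, with f ≪ H: f ≈ √(H·N·c) = √(2340 × 22 × 0.005) = √257.40 ≈ 16.04 mm.
The +f correction barely moves this — solving exactly, f² + N·c·f − N·c·H = 0 ⇒ f = (−N·c + √((N·c)² + 4·N·c·H))/2 = (−0.11 + √1029.6)/2 ≈ 15.989 mm, so f ≈ 16.0 mm.

16.0 mm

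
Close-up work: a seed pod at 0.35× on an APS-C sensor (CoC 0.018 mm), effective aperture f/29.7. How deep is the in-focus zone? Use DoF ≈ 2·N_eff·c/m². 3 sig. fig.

At magnification m, DoF ≈ 2·N_eff·c/m² = 2 × 29.7 × 0.018 / 0.35² = 1.069 / 0.1225 ≈ 8.73 mm.

8.73 mm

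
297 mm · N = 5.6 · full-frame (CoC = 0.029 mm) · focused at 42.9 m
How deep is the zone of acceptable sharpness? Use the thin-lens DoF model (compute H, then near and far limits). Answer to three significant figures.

Hyperfocal distance H = f²/(N·c) + f = 297²/(5.6 × 0.029) + 297 = 88209/0.1624 + 297 ≈ 543455.9 mm ≈ 543.5 m.
Near limit Dn = s·(H − f)/(H + s − 2f) = 42900 × (543455.9 − 297) / (543455.9 + 42900 − 2 × 297) = 42900 × 543158.9 / 585761.9 ≈ 39779.8 mm.
Far limit Df = s·(H − f)/(H − s) = 42900 × (543455.9 − 297) / (543455.9 − 42900) = 42900 × 543158.9 / 500555.9 ≈ 46551.3 mm.
Depth of field = Df − Dn = 46551.3 − 39779.8 ≈ 6771.5 mm ≈ 6.77 m.

6.77 m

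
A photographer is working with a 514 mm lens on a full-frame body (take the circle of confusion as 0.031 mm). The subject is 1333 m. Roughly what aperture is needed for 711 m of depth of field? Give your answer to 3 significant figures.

Write h = H − f = f²/(N·c). The thin-lens limits are Dn = s·h/(h + (s−f)) and Df = s·h/(h − (s−f)), so DoF = Df − Dn = 2·s·(s−f)·h / (h² − (s−f)²).
That is a quadratic in h: DoF·h² − 2·s·(s−f)·h − DoF·(s−f)² = 0 ⇒ h = (s−f)·(s + √(s² + DoF²)) / DoF = 1332486 × (1333000 + √(1333000² + 711000²)) / 711000 = 1332486 × (1333000 + 1510765) / 711000 ≈ 5329503 mm.
Then N = f²/(c·h) = 514² / (0.031 × 5329503) = 264196 / 165215 ≈ 1.60.

f/1.60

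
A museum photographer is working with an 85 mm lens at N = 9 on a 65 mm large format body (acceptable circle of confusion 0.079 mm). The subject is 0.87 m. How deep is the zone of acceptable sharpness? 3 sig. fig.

Hyperfocal distance H = f²/(N·c) + f = 85²/(9 × 0.079) + 85 = 7225/0.711 + 85 ≈ 10246.7 mm ≈ 10.25 m.
Near limit Dn = s·(H − f)/(H + s − 2f) = 870 × (10246.7 − 85) / (10246.7 + 870 − 2 × 85) = 870 × 10161.7 / 10946.7 ≈ 807.61 mm.
Far limit Df = s·(H − f)/(H − s) = 870 × (10246.7 − 85) / (10246.7 − 870) = 870 × 10161.7 / 9376.7 ≈ 942.83 mm.
Depth of field = Df − Dn = 942.83 − 807.61 ≈ 135.22 mm.

135 mm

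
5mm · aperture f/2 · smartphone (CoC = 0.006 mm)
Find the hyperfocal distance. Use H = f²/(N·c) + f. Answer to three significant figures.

Hyperfocal distance H = f²/(N·c) + f = 5²/(2 × 0.006) + 5 = 25/0.012 + 5 ≈ 2088.3 mm ≈ 2.09 m.

2.09 m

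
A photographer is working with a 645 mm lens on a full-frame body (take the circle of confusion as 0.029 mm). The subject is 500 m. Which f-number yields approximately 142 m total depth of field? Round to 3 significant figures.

f/4

Write h = H − f = f²/(N·c). The thin-lens limits are Dn = s·h/(h + (s−f)) and Df = s·h/(h − (s−f)), so DoF = Df − Dn = 2·s·(s−f)·h / (h² − (s−f)²).
That is a quadratic in h: DoF·h² − 2·s·(s−f)·h − DoF·(s−f)² = 0 ⇒ h = (s−f)·(s + √(s² + DoF²)) / DoF = 499355 × (500000 + √(500000² + 142000²)) / 142000 = 499355 × (500000 + 519773) / 142000 ≈ 3586118 mm.
Then N = f²/(c·h) = 645² / (0.029 × 3586118) = 416025 / 103997 ≈ 4.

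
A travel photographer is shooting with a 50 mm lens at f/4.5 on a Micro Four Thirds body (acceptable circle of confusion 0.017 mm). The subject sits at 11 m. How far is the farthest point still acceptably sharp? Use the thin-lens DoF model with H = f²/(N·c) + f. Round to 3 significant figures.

16.5 m

Hyperfocal distance H = f²/(N·c) + f = 50²/(4.5 × 0.017) + 50 = 2500/0.0765 + 50 ≈ 32729.7 mm ≈ 32.73 m.
Far limit Df = s·(H − f)/(H − s) = 11000 × (32729.7 − 50) / (32729.7 − 11000) = 11000 × 32679.7 / 21729.7 ≈ 16543 mm ≈ 16.5 m.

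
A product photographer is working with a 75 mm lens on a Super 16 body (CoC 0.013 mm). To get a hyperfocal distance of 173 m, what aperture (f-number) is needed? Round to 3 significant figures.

Rearrange H = f²/(N·c) + f for N: N = f² / ((H − f)·c).
N = 75² / ((173000 − 75) × 0.013) = 5625 / 2248 ≈ 2.50.

f/2.50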